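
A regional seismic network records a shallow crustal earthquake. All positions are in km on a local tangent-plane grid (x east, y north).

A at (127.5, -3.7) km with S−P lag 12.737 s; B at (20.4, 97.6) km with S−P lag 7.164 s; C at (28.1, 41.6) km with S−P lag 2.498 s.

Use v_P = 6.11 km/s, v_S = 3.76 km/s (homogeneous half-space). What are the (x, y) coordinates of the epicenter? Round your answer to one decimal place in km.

Distance from S−P lag: d = Δt · v_P v_S / (v_P − v_S) = Δt · (6.11·3.76)/(6.11−3.76) ≈ 9.7760·Δt.
So d_A = 124.52, d_B = 70.04, d_C = 24.42 km.
Circle about each station: (x − 127.5)² + (y + 3.7)² = 124.52²; (x − 20.4)² + (y − 97.6)² = 70.04²; (x − 28.1)² + (y − 41.6)² = 24.42².
Subtracting the A equation from the B and C equations removes the quadratic terms:
-214.2 x + 202.6 y = 4271.61
-198.8 x + 90.6 y = 1159.12
Solving the 2×2 system: x ≈ 7.3, y ≈ 28.8 km.
Check against A (with the unrounded x, y): √((x − 127.5)²+(y + 3.7)²) = 124.52 ≈ 124.52 km. ✓

x ≈ 7.3 km, y ≈ 28.8 km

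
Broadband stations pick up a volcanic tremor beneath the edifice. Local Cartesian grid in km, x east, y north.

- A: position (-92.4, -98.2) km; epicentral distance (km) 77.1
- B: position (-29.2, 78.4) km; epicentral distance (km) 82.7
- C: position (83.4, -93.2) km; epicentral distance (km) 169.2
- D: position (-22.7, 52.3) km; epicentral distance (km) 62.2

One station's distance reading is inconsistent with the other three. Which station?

A

Solve using three stations at a time. Using B, C, D (subtract circle equations pairwise → linear system) gives (x, y) ≈ (-57.5, 0.6).
Distances from that point to each station vs reported:
  A: calculated 104.8 vs reported 77.1 → residual 27.7 km
  B: calculated 82.8 vs reported 82.7 → residual 0.1 km
  C: calculated 169.2 vs reported 169.2 → residual 0.0 km
  D: calculated 62.3 vs reported 62.2 → residual 0.1 km
B, C, D are mutually consistent (residuals ≈ 0); A is off by 27.7 km.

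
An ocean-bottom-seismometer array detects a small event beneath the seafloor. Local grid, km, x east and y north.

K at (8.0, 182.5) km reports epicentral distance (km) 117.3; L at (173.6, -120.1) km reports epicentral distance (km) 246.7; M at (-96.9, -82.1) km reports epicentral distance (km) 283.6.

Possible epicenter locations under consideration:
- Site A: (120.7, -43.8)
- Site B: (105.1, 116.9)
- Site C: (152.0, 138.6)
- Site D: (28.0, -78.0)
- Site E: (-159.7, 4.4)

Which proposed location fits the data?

Site B

For each candidate, compare |candidate − station| to the reported distance:
Site A: residuals K 135.5, L 153.9, M 62.7 → max 153.9 km
Site B: residuals K 0.1, L 0.0, M 0.0 → max 0.1 km
Site C: residuals K 33.2, L 12.9, M 49.1 → max 49.1 km
Site D: residuals K 144.0, L 95.1, M 158.6 → max 158.6 km
Site E: residuals K 127.3, L 109.1, M 176.7 → max 176.7 km
Only Site B has all residuals ≈ 0.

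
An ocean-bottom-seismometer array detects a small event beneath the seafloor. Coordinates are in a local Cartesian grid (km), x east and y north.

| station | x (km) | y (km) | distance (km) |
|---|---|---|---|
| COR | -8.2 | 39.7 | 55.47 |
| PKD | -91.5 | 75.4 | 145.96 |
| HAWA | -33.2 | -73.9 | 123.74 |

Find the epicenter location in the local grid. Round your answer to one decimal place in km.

Circle about each station: (x + 8.2)² + (y − 39.7)² = 55.47²; (x + 91.5)² + (y − 75.4)² = 145.96²; (x + 33.2)² + (y + 73.9)² = 123.74².
Subtracting pairs of circle equations eliminates x²+y² and gives linear equations (the radical axes):
-166.6 x + 71.4 y = -5813.32
-50.0 x − 227.2 y = -7314.55
Solving the 2×2 system: x ≈ 44.5, y ≈ 22.4 km.
Check against COR (with the unrounded x, y): √((x + 8.2)²+(y − 39.7)²) = 55.46 ≈ 55.47 km. ✓

(44.5, 22.4)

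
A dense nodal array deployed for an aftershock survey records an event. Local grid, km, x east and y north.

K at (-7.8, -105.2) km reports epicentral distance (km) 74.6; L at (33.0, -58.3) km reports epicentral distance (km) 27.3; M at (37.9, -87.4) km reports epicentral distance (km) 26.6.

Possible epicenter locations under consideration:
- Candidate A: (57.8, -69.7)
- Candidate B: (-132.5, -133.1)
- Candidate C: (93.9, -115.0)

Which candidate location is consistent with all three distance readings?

Candidate A

For each candidate, compare |candidate − station| to the reported distance:
Candidate A: residuals K 0.0, L 0.0, M 0.0 → max 0.0 km
Candidate B: residuals K 53.2, L 154.3, M 149.8 → max 154.3 km
Candidate C: residuals K 27.6, L 55.9, M 35.8 → max 55.9 km
Only Candidate A has all residuals ≈ 0.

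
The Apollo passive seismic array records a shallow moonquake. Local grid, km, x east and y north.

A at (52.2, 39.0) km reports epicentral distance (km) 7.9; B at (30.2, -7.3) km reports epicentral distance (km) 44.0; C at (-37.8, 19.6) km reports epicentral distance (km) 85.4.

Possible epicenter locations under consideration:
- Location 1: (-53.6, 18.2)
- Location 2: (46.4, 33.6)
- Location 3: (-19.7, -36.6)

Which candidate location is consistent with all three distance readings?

For each candidate, compare |candidate − station| to the reported distance:
Location 1: residuals A 99.9, B 43.6, C 69.5 → max 99.9 km
Location 2: residuals A 0.0, B 0.0, C 0.0 → max 0.0 km
Location 3: residuals A 96.4, B 13.9, C 26.4 → max 96.4 km
Only Location 2 has all residuals ≈ 0.

Location 2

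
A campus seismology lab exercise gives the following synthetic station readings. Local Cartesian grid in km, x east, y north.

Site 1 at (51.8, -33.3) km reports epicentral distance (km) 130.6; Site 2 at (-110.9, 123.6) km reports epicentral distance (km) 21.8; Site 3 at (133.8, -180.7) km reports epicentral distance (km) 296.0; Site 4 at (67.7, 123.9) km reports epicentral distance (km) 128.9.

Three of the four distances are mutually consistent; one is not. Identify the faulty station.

Site 2

Solve using three stations at a time. Using Site 1, Site 3, Site 4 (subtract circle equations pairwise → linear system) gives (x, y) ≈ (-42.6, 57.1).
Distances from that point to each station vs reported:
  Site 1: calculated 130.6 vs reported 130.6 → residual 0.0 km
  Site 2: calculated 95.4 vs reported 21.8 → residual 73.6 km
  Site 3: calculated 296.0 vs reported 296.0 → residual 0.0 km
  Site 4: calculated 128.9 vs reported 128.9 → residual 0.0 km
Site 1, Site 3, Site 4 are mutually consistent (residuals ≈ 0); Site 2 is off by 73.6 km.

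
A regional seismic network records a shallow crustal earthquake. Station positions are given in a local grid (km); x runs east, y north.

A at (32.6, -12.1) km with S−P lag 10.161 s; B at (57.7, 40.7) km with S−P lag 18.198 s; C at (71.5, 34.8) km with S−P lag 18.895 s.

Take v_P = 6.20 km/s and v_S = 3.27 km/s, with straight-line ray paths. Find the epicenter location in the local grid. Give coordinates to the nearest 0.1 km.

Distance from S−P lag: d = Δt · v_P v_S / (v_P − v_S) = Δt · (6.20·3.27)/(6.20−3.27) ≈ 6.9195·Δt.
So d_A = 70.31, d_B = 125.92, d_C = 130.74 km.
Circle about each station: (x − 32.6)² + (y + 12.1)² = 70.31²; (x − 57.7)² + (y − 40.7)² = 125.92²; (x − 71.5)² + (y − 34.8)² = 130.74².
Subtracting the A equation from the B and C equations removes the quadratic terms:
50.2 x + 105.6 y = -7135.74
77.8 x + 93.8 y = -7035.33
Solving the 2×2 system: x ≈ -21.0, y ≈ -57.6 km.

-21.0 km east, -57.6 km north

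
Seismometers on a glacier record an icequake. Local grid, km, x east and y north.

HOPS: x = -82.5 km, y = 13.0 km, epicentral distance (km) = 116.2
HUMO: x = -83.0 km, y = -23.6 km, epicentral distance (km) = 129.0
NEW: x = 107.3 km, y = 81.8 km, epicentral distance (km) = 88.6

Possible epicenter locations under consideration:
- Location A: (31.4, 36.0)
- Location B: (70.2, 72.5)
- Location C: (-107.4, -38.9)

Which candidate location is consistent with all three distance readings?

For each candidate, compare |candidate − station| to the reported distance:
Location A: residuals HOPS 0.0, HUMO 0.0, NEW 0.0 → max 0.0 km
Location B: residuals HOPS 47.7, HUMO 51.8, NEW 50.4 → max 51.8 km
Location C: residuals HOPS 58.6, HUMO 100.2, NEW 157.7 → max 157.7 km
Only Location A has all residuals ≈ 0.

Location A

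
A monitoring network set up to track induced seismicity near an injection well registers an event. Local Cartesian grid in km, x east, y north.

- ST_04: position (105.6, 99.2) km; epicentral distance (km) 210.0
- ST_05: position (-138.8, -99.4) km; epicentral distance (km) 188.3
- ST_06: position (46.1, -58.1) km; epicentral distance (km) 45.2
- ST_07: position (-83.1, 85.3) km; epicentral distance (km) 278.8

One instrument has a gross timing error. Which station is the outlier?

ST_07

Solve using three stations at a time. Using ST_04, ST_05, ST_06 (subtract circle equations pairwise → linear system) gives (x, y) ≈ (49.5, -103.2).
Distances from that point to each station vs reported:
  ST_04: calculated 210.0 vs reported 210.0 → residual 0.0 km
  ST_05: calculated 188.3 vs reported 188.3 → residual 0.0 km
  ST_06: calculated 45.2 vs reported 45.2 → residual 0.0 km
  ST_07: calculated 230.4 vs reported 278.8 → residual 48.4 km
ST_04, ST_05, ST_06 are mutually consistent (residuals ≈ 0); ST_07 is off by 48.4 km.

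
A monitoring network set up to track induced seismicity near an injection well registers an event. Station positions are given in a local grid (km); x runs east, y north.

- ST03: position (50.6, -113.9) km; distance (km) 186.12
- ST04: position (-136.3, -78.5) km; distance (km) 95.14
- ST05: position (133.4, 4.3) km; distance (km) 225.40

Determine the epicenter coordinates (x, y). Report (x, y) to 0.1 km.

-92.0 km east, 5.7 km north

Circle about each station: (x − 50.6)² + (y + 113.9)² = 186.12²; (x + 136.3)² + (y + 78.5)² = 95.14²; (x − 133.4)² + (y − 4.3)² = 225.40².
Subtracting the ST03 equation from the ST04 and ST05 equations removes the quadratic terms:
-373.8 x + 70.8 y = 34795.40
165.6 x + 236.4 y = -13884.03
Solving the 2×2 system: x ≈ -92.0, y ≈ 5.7 km.
Check against ST03 (with the unrounded x, y): √((x − 50.6)²+(y + 113.9)²) = 186.13 ≈ 186.12 km. ✓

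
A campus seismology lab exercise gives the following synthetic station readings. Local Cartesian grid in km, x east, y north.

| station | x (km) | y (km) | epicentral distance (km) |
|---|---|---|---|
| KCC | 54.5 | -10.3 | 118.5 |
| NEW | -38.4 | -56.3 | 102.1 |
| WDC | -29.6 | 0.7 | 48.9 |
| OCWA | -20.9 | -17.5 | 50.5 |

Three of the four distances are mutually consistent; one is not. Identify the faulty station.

Solve using three stations at a time. Using KCC, NEW, WDC (subtract circle equations pairwise → linear system) gives (x, y) ≈ (-50.3, 45.2).
Distances from that point to each station vs reported:
  KCC: calculated 118.6 vs reported 118.5 → residual 0.1 km
  NEW: calculated 102.2 vs reported 102.1 → residual 0.1 km
  WDC: calculated 49.1 vs reported 48.9 → residual 0.2 km
  OCWA: calculated 69.2 vs reported 50.5 → residual 18.7 km
KCC, NEW, WDC are mutually consistent (residuals ≈ 0); OCWA is off by 18.7 km.

OCWA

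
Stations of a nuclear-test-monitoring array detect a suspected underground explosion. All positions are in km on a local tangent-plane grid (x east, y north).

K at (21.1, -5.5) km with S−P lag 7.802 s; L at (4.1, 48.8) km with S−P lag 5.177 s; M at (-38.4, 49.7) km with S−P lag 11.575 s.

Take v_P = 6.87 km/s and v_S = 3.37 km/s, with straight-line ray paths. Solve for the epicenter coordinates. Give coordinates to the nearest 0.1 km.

Distance from S−P lag: d = Δt · v_P v_S / (v_P − v_S) = Δt · (6.87·3.37)/(6.87−3.37) ≈ 6.6148·Δt.
So d_K = 51.61, d_L = 34.24, d_M = 76.57 km.
Circle about each station: (x − 21.1)² + (y + 5.5)² = 51.61²; (x − 4.1)² + (y − 48.8)² = 34.24²; (x + 38.4)² + (y − 49.7)² = 76.57².
Subtracting the K equation from the L and M equations removes the quadratic terms:
-34.0 x + 108.6 y = 3414.00
-119.0 x + 110.4 y = 269.82
Solving the 2×2 system: x ≈ 37.9, y ≈ 43.3 km.
Check against K (with the unrounded x, y): √((x − 21.1)²+(y + 5.5)²) = 51.62 ≈ 51.61 km. ✓

37.9 km east, 43.3 km north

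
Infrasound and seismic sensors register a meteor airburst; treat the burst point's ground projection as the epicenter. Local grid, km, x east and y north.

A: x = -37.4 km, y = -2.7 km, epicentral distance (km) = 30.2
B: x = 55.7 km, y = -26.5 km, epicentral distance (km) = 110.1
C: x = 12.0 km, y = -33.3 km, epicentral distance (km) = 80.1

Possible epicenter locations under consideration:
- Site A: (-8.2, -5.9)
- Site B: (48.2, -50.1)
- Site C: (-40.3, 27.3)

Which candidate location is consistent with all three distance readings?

Site C

For each candidate, compare |candidate − station| to the reported distance:
Site A: residuals A 0.8, B 43.0, C 46.1 → max 46.1 km
Site B: residuals A 67.6, B 85.3, C 40.2 → max 85.3 km
Site C: residuals A 0.1, B 0.1, C 0.1 → max 0.1 km
Only Site C has all residuals ≈ 0.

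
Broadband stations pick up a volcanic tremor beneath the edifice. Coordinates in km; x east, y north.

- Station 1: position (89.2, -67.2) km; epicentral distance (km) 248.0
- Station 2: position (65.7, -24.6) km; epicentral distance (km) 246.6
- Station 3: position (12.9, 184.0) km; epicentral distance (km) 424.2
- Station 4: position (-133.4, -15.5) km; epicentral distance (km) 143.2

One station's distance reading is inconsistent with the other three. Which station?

Solve using three stations at a time. Using Station 1, Station 2, Station 4 (subtract circle equations pairwise → linear system) gives (x, y) ≈ (-141.4, -158.5).
Distances from that point to each station vs reported:
  Station 1: calculated 248.0 vs reported 248.0 → residual 0.0 km
  Station 2: calculated 246.6 vs reported 246.6 → residual 0.0 km
  Station 3: calculated 375.6 vs reported 424.2 → residual 48.6 km
  Station 4: calculated 143.2 vs reported 143.2 → residual 0.0 km
Station 1, Station 2, Station 4 are mutually consistent (residuals ≈ 0); Station 3 is off by 48.6 km.

Station 3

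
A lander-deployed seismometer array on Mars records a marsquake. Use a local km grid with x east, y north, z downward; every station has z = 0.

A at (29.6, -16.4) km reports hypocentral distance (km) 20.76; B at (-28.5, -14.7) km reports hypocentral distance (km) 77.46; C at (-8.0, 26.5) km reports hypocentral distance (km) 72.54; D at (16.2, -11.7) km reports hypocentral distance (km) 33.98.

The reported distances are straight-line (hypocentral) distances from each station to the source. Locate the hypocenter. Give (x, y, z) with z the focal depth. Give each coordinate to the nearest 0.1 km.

x ≈ 48.4 km, y ≈ -18.3 km, depth ≈ 8.6 km

Each station gives a sphere (x−x_i)² + (y−y_i)² + z² = d_i² (stations at z=0).
Subtracting the A sphere from B and C: z² cancels, leaving linear equations in x and y:
-116.2 x + 3.4 y = -5685.85
-75.2 x + 85.8 y = -5209.94
Solving: x ≈ 48.396, y ≈ -18.305 km (keep extra digits for the depth step; rounded: 48.4, -18.3).
Then from the A sphere: z² = 20.76² − (x − 29.6)² − (y + 16.4)² with x = 48.396, y = -18.305, so z ≈ 8.606 ≈ 8.6 km.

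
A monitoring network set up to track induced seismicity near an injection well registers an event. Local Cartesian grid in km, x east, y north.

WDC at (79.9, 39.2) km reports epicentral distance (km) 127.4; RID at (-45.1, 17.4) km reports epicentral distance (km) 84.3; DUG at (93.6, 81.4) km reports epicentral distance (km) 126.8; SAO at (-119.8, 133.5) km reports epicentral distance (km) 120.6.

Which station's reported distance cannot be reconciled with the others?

SAO

Solve using three stations at a time. Using WDC, RID, DUG (subtract circle equations pairwise → linear system) gives (x, y) ≈ (-31.7, 100.6).
Distances from that point to each station vs reported:
  WDC: calculated 127.4 vs reported 127.4 → residual 0.0 km
  RID: calculated 84.2 vs reported 84.3 → residual 0.1 km
  DUG: calculated 126.8 vs reported 126.8 → residual 0.0 km
  SAO: calculated 94.1 vs reported 120.6 → residual 26.5 km
WDC, RID, DUG are mutually consistent (residuals ≈ 0); SAO is off by 26.5 km.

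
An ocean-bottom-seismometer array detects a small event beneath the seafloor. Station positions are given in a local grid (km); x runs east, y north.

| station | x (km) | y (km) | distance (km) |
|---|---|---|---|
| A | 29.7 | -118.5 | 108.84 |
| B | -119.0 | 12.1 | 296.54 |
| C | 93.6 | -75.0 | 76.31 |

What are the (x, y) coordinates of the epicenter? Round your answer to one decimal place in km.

Circle about each station: (x − 29.7)² + (y + 118.5)² = 108.84²; (x + 119.0)² + (y − 12.1)² = 296.54²; (x − 93.6)² + (y + 75.0)² = 76.31².
Subtracting pairs of circle equations eliminates x²+y² and gives linear equations (the radical axes):
-297.4 x + 261.2 y = -76706.76
127.8 x + 87.0 y = 5484.55
Solving the 2×2 system: x ≈ 136.8, y ≈ -137.9 km.

x ≈ 136.8 km, y ≈ -137.9 km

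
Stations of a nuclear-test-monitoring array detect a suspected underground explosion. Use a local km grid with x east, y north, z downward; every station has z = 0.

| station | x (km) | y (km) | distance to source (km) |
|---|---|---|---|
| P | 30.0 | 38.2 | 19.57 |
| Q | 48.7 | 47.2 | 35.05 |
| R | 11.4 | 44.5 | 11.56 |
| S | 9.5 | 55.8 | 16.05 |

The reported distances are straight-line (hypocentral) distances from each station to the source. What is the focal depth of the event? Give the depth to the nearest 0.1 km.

z ≈ 10.8 km

Each station gives a sphere (x−x_i)² + (y−y_i)² + z² = d_i² (stations at z=0).
Subtracting the P sphere from Q and R: z² cancels, leaving linear equations in x and y:
37.4 x + 18.0 y = 1394.77
-37.2 x + 12.6 y = 0.32
Solving: x ≈ 15.399, y ≈ 45.491 km (keep extra digits for the depth step; rounded: 15.4, 45.5).
Then from the P sphere: z² = 19.57² − (x − 30.0)² − (y − 38.2)² with x = 15.399, y = 45.491, so z ≈ 10.800 ≈ 10.8 km.
Check against S (with the unrounded solution): distance 16.05 ≈ 16.05 km. ✓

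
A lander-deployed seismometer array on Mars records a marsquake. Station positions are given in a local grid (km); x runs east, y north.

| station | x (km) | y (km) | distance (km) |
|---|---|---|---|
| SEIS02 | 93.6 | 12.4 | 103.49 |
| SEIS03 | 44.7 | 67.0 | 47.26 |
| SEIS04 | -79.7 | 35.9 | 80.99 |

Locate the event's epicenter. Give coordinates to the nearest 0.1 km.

-0.9 km east, 54.6 km north

Circle about each station: (x − 93.6)² + (y − 12.4)² = 103.49²; (x − 44.7)² + (y − 67.0)² = 47.26²; (x + 79.7)² + (y − 35.9)² = 80.99².
Subtracting the SEIS02 equation from the SEIS03 and SEIS04 equations removes the quadratic terms:
-97.8 x + 109.2 y = 6049.04
-346.6 x + 47.0 y = 2876.98
Solving the 2×2 system: x ≈ -0.9, y ≈ 54.6 km.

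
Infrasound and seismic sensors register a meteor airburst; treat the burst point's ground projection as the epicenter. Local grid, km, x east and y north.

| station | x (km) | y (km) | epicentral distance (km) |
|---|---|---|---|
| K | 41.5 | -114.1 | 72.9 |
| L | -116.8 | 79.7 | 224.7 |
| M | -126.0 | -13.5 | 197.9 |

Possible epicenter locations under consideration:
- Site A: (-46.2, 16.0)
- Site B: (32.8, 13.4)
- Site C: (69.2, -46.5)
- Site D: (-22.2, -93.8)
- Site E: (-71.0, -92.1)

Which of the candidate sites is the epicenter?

For each candidate, compare |candidate − station| to the reported distance:
Site A: residuals K 84.0, L 129.6, M 112.8 → max 129.6 km
Site B: residuals K 54.9, L 61.1, M 36.8 → max 61.1 km
Site C: residuals K 0.2, L 0.1, M 0.1 → max 0.2 km
Site D: residuals K 6.0, L 27.1, M 66.7 → max 66.7 km
Site E: residuals K 41.7, L 46.9, M 102.0 → max 102.0 km
Only Site C has all residuals ≈ 0.

Site C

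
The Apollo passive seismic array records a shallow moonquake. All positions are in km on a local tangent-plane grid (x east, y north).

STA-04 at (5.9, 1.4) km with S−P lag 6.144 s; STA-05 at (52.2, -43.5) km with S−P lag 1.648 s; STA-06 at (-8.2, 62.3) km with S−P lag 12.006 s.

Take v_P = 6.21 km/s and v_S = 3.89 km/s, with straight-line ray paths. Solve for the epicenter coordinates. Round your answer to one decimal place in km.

38.4 km east, -53.7 km north

Distance from S−P lag: d = Δt · v_P v_S / (v_P − v_S) = Δt · (6.21·3.89)/(6.21−3.89) ≈ 10.4125·Δt.
So d_STA-04 = 63.97, d_STA-05 = 17.16, d_STA-06 = 125.01 km.
Circle about each station: (x − 5.9)² + (y − 1.4)² = 63.97²; (x − 52.2)² + (y + 43.5)² = 17.16²; (x + 8.2)² + (y − 62.3)² = 125.01².
Subtracting the STA-04 equation from the STA-05 and STA-06 equations removes the quadratic terms:
92.6 x − 89.8 y = 8378.02
-28.2 x + 121.8 y = -7623.58
Solving the 2×2 system: x ≈ 38.4, y ≈ -53.7 km.
Check against STA-04 (with the unrounded x, y): √((x − 5.9)²+(y − 1.4)²) = 63.97 ≈ 63.97 km. ✓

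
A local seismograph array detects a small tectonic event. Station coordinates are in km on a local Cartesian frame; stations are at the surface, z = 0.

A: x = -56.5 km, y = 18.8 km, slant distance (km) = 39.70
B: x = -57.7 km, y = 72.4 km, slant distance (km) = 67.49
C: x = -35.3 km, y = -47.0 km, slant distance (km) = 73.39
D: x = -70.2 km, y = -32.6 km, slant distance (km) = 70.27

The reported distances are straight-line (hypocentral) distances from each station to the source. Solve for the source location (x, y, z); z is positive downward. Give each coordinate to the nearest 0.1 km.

x ≈ -35.2 km, y ≈ 18.3 km, depth ≈ 33.5 km

Each station gives a sphere (x−x_i)² + (y−y_i)² + z² = d_i² (stations at z=0).
Subtracting the A sphere from B and C: z² cancels, leaving linear equations in x and y:
-2.4 x + 107.2 y = 2046.55
42.4 x − 131.6 y = -3900.60
Solving: x ≈ -35.186, y ≈ 18.303 km (keep extra digits for the depth step; rounded: -35.2, 18.3).
Then from the A sphere: z² = 39.70² − (x + 56.5)² − (y − 18.8)² with x = -35.186, y = 18.303, so z ≈ 33.490 ≈ 33.5 km.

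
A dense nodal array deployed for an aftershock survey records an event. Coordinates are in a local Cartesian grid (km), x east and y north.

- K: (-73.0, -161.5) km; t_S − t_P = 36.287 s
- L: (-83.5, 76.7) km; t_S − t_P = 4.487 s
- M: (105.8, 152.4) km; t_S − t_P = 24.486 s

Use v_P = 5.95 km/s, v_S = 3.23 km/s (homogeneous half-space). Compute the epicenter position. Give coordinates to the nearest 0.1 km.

-57.2 km east, 94.4 km north

Distance from S−P lag: d = Δt · v_P v_S / (v_P − v_S) = Δt · (5.95·3.23)/(5.95−3.23) ≈ 7.0656·Δt.
So d_K = 256.39, d_L = 31.70, d_M = 173.01 km.
Circle about each station: (x + 73.0)² + (y + 161.5)² = 256.39²; (x + 83.5)² + (y − 76.7)² = 31.70²; (x − 105.8)² + (y − 152.4)² = 173.01².
Subtracting pairs of circle equations eliminates x²+y² and gives linear equations (the radical axes):
-21.0 x + 476.4 y = 46174.83
357.6 x + 627.8 y = 38811.52
Solving the 2×2 system: x ≈ -57.2, y ≈ 94.4 km.
Check against K (with the unrounded x, y): √((x + 73.0)²+(y + 161.5)²) = 256.39 ≈ 256.39 km. ✓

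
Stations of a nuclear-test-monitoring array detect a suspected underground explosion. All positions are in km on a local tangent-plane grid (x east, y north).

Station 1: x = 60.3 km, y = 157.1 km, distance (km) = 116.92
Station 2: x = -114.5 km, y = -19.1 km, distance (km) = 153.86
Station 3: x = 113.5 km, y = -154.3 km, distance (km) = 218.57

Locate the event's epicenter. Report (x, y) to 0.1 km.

Circle about each station: (x − 60.3)² + (y − 157.1)² = 116.92²; (x + 114.5)² + (y + 19.1)² = 153.86²; (x − 113.5)² + (y + 154.3)² = 218.57².
Subtracting pairs of circle equations eliminates x²+y² and gives linear equations (the radical axes):
-349.6 x − 352.4 y = -24844.05
106.4 x − 622.8 y = -25728.32
Solving the 2×2 system: x ≈ 25.1, y ≈ 45.6 km.

25.1 km east, 45.6 km north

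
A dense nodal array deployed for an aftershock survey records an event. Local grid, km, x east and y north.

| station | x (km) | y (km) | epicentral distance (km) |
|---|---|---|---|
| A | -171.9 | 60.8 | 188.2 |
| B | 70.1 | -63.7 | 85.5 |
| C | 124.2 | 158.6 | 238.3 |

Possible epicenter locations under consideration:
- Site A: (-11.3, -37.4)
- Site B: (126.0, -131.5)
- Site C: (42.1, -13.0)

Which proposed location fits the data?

For each candidate, compare |candidate − station| to the reported distance:
Site A: residuals A 0.0, B 0.0, C 0.0 → max 0.0 km
Site B: residuals A 166.4, B 2.4, C 51.8 → max 166.4 km
Site C: residuals A 38.2, B 27.6, C 48.1 → max 48.1 km
Only Site A has all residuals ≈ 0.

Site A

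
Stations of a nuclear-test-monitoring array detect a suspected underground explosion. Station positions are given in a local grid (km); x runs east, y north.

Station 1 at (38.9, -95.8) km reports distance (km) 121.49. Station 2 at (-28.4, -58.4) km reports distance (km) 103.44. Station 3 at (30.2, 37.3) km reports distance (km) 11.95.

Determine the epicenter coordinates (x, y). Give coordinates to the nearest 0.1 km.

(32.1, 25.5)

Circle about each station: (x − 38.9)² + (y + 95.8)² = 121.49²; (x + 28.4)² + (y + 58.4)² = 103.44²; (x − 30.2)² + (y − 37.3)² = 11.95².
Subtracting the Station 1 equation from the Station 2 and Station 3 equations removes the quadratic terms:
-134.6 x + 74.8 y = -2413.74
-17.4 x + 266.2 y = 6229.50
Solving the 2×2 system: x ≈ 32.1, y ≈ 25.5 km.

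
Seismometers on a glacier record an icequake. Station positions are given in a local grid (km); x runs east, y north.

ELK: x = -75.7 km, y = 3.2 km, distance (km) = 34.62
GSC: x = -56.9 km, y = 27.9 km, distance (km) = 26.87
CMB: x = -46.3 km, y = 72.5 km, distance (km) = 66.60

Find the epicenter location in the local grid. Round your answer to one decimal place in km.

x ≈ -41.2 km, y ≈ 6.1 km

Circle about each station: (x + 75.7)² + (y − 3.2)² = 34.62²; (x + 56.9)² + (y − 27.9)² = 26.87²; (x + 46.3)² + (y − 72.5)² = 66.60².
Subtracting pairs of circle equations eliminates x²+y² and gives linear equations (the radical axes):
37.6 x + 49.4 y = -1248.16
58.8 x + 138.6 y = -1577.81
Solving the 2×2 system: x ≈ -41.2, y ≈ 6.1 km.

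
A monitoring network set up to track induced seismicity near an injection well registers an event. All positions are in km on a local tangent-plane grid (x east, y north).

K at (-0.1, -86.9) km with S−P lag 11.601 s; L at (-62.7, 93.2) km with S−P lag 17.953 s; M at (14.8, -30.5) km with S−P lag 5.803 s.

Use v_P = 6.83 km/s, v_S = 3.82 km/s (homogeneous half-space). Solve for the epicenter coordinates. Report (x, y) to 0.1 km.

Distance from S−P lag: d = Δt · v_P v_S / (v_P − v_S) = Δt · (6.83·3.82)/(6.83−3.82) ≈ 8.6680·Δt.
So d_K = 100.56, d_L = 155.62, d_M = 50.30 km.
Circle about each station: (x + 0.1)² + (y + 86.9)² = 100.56²; (x + 62.7)² + (y − 93.2)² = 155.62²; (x − 14.8)² + (y + 30.5)² = 50.30².
Subtracting pairs of circle equations eliminates x²+y² and gives linear equations (the radical axes):
-125.2 x + 360.2 y = -9039.36
29.8 x + 112.8 y = 1179.89
Solving the 2×2 system: x ≈ 58.1, y ≈ -4.9 km.

58.1 km east, -4.9 km north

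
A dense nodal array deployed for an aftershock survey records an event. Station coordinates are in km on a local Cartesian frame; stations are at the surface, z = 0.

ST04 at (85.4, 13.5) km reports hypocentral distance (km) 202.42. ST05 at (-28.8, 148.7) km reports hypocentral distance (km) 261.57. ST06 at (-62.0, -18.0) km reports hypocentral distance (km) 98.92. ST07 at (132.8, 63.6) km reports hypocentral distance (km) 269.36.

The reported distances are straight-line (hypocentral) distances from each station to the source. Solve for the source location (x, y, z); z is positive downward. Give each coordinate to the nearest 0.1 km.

x ≈ -72.1 km, y ≈ -105.2 km, depth ≈ 45.6 km

Each station gives a sphere (x−x_i)² + (y−y_i)² + z² = d_i² (stations at z=0).
Subtracting the ST04 sphere from ST05 and ST06: z² cancels, leaving linear equations in x and y:
-228.4 x + 270.4 y = -11979.29
-294.8 x − 63.0 y = 27881.28
Solving: x ≈ -72.095, y ≈ -105.199 km (keep extra digits for the depth step; rounded: -72.1, -105.2).
Then from the ST04 sphere: z² = 202.42² − (x − 85.4)² − (y − 13.5)² with x = -72.095, y = -105.199, so z ≈ 45.604 ≈ 45.6 km.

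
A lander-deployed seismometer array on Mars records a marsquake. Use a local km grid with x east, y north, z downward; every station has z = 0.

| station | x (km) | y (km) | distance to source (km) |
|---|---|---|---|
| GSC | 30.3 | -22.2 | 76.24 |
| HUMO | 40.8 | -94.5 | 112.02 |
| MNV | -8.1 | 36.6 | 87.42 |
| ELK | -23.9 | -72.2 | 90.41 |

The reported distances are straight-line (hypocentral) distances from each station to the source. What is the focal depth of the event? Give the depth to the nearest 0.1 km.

depth ≈ 68.6 km

Each station gives a sphere (x−x_i)² + (y−y_i)² + z² = d_i² (stations at z=0).
Subtracting the GSC sphere from HUMO and MNV: z² cancels, leaving linear equations in x and y:
21.0 x − 144.6 y = 2448.02
-76.8 x + 117.6 y = -1835.48
Solving: x ≈ -2.603, y ≈ -17.308 km (keep extra digits for the depth step; rounded: -2.6, -17.3).
Then from the GSC sphere: z² = 76.24² − (x − 30.3)² − (y + 22.2)² with x = -2.603, y = -17.308, so z ≈ 68.600 ≈ 68.6 km.
Check against ELK (with the unrounded solution): distance 90.40 ≈ 90.41 km. ✓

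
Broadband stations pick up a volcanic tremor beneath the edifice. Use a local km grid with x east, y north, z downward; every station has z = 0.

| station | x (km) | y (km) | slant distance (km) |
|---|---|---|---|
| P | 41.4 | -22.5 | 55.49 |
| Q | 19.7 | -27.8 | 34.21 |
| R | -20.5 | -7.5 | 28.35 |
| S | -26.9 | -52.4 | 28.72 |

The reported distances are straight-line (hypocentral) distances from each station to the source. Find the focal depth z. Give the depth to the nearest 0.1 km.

Each station gives a sphere (x−x_i)² + (y−y_i)² + z² = d_i² (stations at z=0).
Subtracting the P sphere from Q and R: z² cancels, leaving linear equations in x and y:
-43.4 x − 10.6 y = 849.54
-123.8 x + 30.0 y = 531.71
Solving: x ≈ -11.905, y ≈ -31.403 km (keep extra digits for the depth step; rounded: -11.9, -31.4).
Then from the P sphere: z² = 55.49² − (x − 41.4)² − (y + 22.5)² with x = -11.905, y = -31.403, so z ≈ 12.588 ≈ 12.6 km.

z ≈ 12.6 km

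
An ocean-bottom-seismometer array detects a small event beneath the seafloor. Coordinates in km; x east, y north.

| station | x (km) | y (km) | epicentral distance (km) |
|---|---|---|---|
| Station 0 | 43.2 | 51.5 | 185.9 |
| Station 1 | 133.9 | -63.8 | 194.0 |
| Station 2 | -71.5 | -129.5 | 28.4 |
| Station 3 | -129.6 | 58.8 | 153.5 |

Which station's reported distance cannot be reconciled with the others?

Station 3

Solve using three stations at a time. Using Station 0, Station 1, Station 2 (subtract circle equations pairwise → linear system) gives (x, y) ≈ (-55.4, -106.1).
Distances from that point to each station vs reported:
  Station 0: calculated 185.9 vs reported 185.9 → residual 0.0 km
  Station 1: calculated 194.0 vs reported 194.0 → residual 0.0 km
  Station 2: calculated 28.4 vs reported 28.4 → residual 0.0 km
  Station 3: calculated 180.8 vs reported 153.5 → residual 27.3 km
Station 0, Station 1, Station 2 are mutually consistent (residuals ≈ 0); Station 3 is off by 27.3 km.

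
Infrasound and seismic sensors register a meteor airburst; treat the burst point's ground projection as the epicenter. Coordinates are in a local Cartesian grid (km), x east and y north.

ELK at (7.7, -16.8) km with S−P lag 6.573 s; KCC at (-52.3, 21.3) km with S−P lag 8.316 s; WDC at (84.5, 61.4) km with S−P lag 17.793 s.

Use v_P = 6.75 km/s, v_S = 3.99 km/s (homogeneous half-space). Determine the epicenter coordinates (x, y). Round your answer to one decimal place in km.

-40.6 km east, -59.0 km north

Distance from S−P lag: d = Δt · v_P v_S / (v_P − v_S) = Δt · (6.75·3.99)/(6.75−3.99) ≈ 9.7582·Δt.
So d_ELK = 64.14, d_KCC = 81.15, d_WDC = 173.63 km.
Circle about each station: (x − 7.7)² + (y + 16.8)² = 64.14²; (x + 52.3)² + (y − 21.3)² = 81.15²; (x − 84.5)² + (y − 61.4)² = 173.63².
Subtracting pairs of circle equations eliminates x²+y² and gives linear equations (the radical axes):
-120.0 x + 76.2 y = 376.07
153.6 x + 156.4 y = -15464.76
Solving the 2×2 system: x ≈ -40.6, y ≈ -59.0 km.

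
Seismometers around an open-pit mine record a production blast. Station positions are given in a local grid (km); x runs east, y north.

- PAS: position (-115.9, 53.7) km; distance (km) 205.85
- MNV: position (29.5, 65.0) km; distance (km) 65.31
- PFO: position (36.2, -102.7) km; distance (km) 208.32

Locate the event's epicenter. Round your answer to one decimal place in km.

(84.7, 99.9)

Circle about each station: (x + 115.9)² + (y − 53.7)² = 205.85²; (x − 29.5)² + (y − 65.0)² = 65.31²; (x − 36.2)² + (y + 102.7)² = 208.32².
Subtracting pairs of circle equations eliminates x²+y² and gives linear equations (the radical axes):
290.8 x + 22.6 y = 26887.58
304.2 x − 312.8 y = -5481.77
Solving the 2×2 system: x ≈ 84.7, y ≈ 99.9 km.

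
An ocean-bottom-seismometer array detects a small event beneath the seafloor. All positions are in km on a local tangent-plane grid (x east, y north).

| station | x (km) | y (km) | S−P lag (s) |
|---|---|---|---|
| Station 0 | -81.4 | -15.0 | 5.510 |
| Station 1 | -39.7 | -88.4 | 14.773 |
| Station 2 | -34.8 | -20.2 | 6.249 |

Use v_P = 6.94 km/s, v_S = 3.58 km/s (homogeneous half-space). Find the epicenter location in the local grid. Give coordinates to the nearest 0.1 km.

Distance from S−P lag: d = Δt · v_P v_S / (v_P − v_S) = Δt · (6.94·3.58)/(6.94−3.58) ≈ 7.3944·Δt.
So d_Station 0 = 40.74, d_Station 1 = 109.24, d_Station 2 = 46.21 km.
Circle about each station: (x + 81.4)² + (y + 15.0)² = 40.74²; (x + 39.7)² + (y + 88.4)² = 109.24²; (x + 34.8)² + (y + 20.2)² = 46.21².
Subtracting pairs of circle equations eliminates x²+y² and gives linear equations (the radical axes):
83.4 x − 146.8 y = -7733.94
93.2 x − 10.4 y = -5707.50
Solving the 2×2 system: x ≈ -59.1, y ≈ 19.1 km.

(-59.1, 19.1)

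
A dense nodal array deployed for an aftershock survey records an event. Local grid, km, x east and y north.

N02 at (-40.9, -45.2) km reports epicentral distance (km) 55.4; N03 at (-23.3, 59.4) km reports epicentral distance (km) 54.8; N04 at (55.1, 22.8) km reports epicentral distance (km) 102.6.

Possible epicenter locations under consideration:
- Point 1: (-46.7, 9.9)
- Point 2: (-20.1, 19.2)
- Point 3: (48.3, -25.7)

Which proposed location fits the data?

Point 1

For each candidate, compare |candidate − station| to the reported distance:
Point 1: residuals N02 0.0, N03 0.0, N04 0.0 → max 0.0 km
Point 2: residuals N02 12.3, N03 14.5, N04 27.3 → max 27.3 km
Point 3: residuals N02 35.9, N03 56.4, N04 53.6 → max 56.4 km
Only Point 1 has all residuals ≈ 0.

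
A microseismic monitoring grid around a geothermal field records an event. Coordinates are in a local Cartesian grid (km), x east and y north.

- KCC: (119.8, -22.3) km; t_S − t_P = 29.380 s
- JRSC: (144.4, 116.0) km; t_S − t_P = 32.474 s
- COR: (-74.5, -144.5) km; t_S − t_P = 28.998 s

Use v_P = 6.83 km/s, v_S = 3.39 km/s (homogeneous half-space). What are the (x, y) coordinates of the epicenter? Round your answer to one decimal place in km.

Distance from S−P lag: d = Δt · v_P v_S / (v_P − v_S) = Δt · (6.83·3.39)/(6.83−3.39) ≈ 6.7307·Δt.
So d_KCC = 197.75, d_JRSC = 218.57, d_COR = 195.18 km.
Circle about each station: (x − 119.8)² + (y + 22.3)² = 197.75²; (x − 144.4)² + (y − 116.0)² = 218.57²; (x + 74.5)² + (y + 144.5)² = 195.18².
Subtracting the KCC equation from the JRSC and COR equations removes the quadratic terms:
49.2 x + 276.6 y = 10790.25
-388.6 x − 244.4 y = 12591.00
Solving the 2×2 system: x ≈ -64.1, y ≈ 50.4 km.
Check against KCC (with the unrounded x, y): √((x − 119.8)²+(y + 22.3)²) = 197.76 ≈ 197.75 km. ✓

(-64.1, 50.4)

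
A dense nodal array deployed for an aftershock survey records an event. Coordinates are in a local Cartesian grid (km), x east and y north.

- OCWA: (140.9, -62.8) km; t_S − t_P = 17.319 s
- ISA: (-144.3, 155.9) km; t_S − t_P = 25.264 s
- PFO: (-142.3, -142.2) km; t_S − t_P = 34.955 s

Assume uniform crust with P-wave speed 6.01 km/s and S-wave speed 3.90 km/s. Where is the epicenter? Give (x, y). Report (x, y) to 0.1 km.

x ≈ 135.1 km, y ≈ 129.5 km

Distance from S−P lag: d = Δt · v_P v_S / (v_P − v_S) = Δt · (6.01·3.90)/(6.01−3.90) ≈ 11.1085·Δt.
So d_OCWA = 192.39, d_ISA = 280.65, d_PFO = 388.30 km.
Circle about each station: (x − 140.9)² + (y + 62.8)² = 192.39²; (x + 144.3)² + (y − 155.9)² = 280.65²; (x + 142.3)² + (y + 142.2)² = 388.30².
Subtracting pairs of circle equations eliminates x²+y² and gives linear equations (the radical axes):
-570.4 x + 437.4 y = -20419.86
-566.4 x − 158.8 y = -97089.50
Solving the 2×2 system: x ≈ 135.1, y ≈ 129.5 km.
Check against OCWA (with the unrounded x, y): √((x − 140.9)²+(y + 62.8)²) = 192.39 ≈ 192.39 km. ✓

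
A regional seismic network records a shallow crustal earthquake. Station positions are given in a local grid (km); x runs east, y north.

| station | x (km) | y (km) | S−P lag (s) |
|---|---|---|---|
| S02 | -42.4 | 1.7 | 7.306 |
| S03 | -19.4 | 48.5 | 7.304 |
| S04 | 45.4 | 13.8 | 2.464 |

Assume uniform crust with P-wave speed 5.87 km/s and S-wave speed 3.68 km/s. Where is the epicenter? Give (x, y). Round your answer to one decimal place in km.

Distance from S−P lag: d = Δt · v_P v_S / (v_P − v_S) = Δt · (5.87·3.68)/(5.87−3.68) ≈ 9.8637·Δt.
So d_S02 = 72.06, d_S03 = 72.04, d_S04 = 24.30 km.
Circle about each station: (x + 42.4)² + (y − 1.7)² = 72.06²; (x + 19.4)² + (y − 48.5)² = 72.04²; (x − 45.4)² + (y − 13.8)² = 24.30².
Subtracting the S02 equation from the S03 and S04 equations removes the quadratic terms:
46.0 x + 93.6 y = 930.84
175.6 x + 24.2 y = 5053.10
Solving the 2×2 system: x ≈ 29.4, y ≈ -4.5 km.
Check against S02 (with the unrounded x, y): √((x + 42.4)²+(y − 1.7)²) = 72.06 ≈ 72.06 km. ✓

(29.4, -4.5)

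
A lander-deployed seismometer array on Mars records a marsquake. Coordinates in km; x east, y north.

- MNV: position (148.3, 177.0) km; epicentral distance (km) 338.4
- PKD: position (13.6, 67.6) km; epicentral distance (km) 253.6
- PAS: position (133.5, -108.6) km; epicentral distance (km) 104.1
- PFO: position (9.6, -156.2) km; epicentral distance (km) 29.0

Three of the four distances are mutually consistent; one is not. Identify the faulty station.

PKD

Solve using three stations at a time. Using MNV, PAS, PFO (subtract circle equations pairwise → linear system) gives (x, y) ≈ (34.8, -141.8).
Distances from that point to each station vs reported:
  MNV: calculated 338.4 vs reported 338.4 → residual 0.0 km
  PKD: calculated 210.5 vs reported 253.6 → residual 43.1 km
  PAS: calculated 104.1 vs reported 104.1 → residual 0.0 km
  PFO: calculated 29.0 vs reported 29.0 → residual 0.0 km
MNV, PAS, PFO are mutually consistent (residuals ≈ 0); PKD is off by 43.1 km.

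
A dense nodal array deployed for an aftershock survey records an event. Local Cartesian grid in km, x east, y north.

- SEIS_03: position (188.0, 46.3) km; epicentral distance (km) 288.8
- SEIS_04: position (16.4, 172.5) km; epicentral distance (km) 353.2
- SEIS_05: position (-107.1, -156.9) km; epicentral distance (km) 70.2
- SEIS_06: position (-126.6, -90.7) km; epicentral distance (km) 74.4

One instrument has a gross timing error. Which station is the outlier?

SEIS_04

Solve using three stations at a time. Using SEIS_03, SEIS_05, SEIS_06 (subtract circle equations pairwise → linear system) gives (x, y) ≈ (-54.8, -110.1).
Distances from that point to each station vs reported:
  SEIS_03: calculated 288.8 vs reported 288.8 → residual 0.0 km
  SEIS_04: calculated 291.4 vs reported 353.2 → residual 61.8 km
  SEIS_05: calculated 70.2 vs reported 70.2 → residual 0.0 km
  SEIS_06: calculated 74.4 vs reported 74.4 → residual 0.0 km
SEIS_03, SEIS_05, SEIS_06 are mutually consistent (residuals ≈ 0); SEIS_04 is off by 61.8 km.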